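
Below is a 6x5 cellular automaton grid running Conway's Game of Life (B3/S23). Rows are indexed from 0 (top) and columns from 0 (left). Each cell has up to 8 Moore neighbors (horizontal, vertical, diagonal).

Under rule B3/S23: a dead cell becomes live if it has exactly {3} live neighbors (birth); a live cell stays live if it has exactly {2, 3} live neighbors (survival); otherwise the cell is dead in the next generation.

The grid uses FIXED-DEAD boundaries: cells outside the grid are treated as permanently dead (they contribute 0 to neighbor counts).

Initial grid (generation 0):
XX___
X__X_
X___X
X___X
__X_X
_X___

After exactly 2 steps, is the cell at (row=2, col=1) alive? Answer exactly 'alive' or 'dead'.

Answer: alive

Derivation:
Simulating step by step:
Generation 0 (given above): 11 live cells
Generation 1: 11 live cells
XX___
X____
XX_XX
_X__X
_X_X_
_____
Generation 2: 11 live cells
XX___
__X__
XXXXX
_X__X
__X__
_____

Cell (2,1) at generation 2: 1 -> alive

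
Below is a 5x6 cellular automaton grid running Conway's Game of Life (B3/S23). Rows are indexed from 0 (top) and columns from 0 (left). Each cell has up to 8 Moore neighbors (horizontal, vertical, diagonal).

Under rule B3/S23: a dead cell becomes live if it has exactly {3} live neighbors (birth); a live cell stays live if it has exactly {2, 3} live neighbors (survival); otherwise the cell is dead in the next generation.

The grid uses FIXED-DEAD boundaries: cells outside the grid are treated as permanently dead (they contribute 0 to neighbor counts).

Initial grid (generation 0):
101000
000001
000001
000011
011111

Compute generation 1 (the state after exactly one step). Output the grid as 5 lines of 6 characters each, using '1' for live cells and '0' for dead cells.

Answer: 000000
000000
000001
001000
001101

Derivation:
Simulating step by step:
Generation 0 (given above): 11 live cells
Generation 1: 5 live cells
(generation 1 grid is the final answer)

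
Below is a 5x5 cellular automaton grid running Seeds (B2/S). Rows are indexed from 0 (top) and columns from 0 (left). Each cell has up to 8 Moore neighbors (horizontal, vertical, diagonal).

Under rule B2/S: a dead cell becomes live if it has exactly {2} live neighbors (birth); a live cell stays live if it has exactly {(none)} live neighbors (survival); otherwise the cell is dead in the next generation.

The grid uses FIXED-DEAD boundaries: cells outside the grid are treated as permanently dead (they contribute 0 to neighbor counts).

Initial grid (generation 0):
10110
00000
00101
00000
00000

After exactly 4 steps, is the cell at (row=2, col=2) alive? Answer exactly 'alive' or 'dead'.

Answer: alive

Derivation:
Simulating step by step:
Generation 0 (given above): 5 live cells
Generation 1: 4 live cells
01000
00001
00010
00010
00000
Generation 2: 5 live cells
00000
00110
00100
00101
00000
Generation 3: 6 live cells
00110
01000
00001
01000
00010
Generation 4: 9 live cells
01000
00001
11100
00111
00100

Cell (2,2) at generation 4: 1 -> alive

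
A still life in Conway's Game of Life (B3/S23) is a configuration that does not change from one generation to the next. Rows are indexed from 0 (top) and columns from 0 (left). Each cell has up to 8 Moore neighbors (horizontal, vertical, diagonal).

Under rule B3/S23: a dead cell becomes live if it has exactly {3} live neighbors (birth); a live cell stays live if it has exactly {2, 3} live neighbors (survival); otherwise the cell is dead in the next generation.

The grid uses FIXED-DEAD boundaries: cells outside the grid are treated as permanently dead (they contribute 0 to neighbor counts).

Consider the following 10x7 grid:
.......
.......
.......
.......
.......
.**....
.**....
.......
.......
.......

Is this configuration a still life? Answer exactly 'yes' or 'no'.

Answer: yes

Derivation:
Compute generation 1 and compare to generation 0 (given above):
Generation 1:
.......
.......
.......
.......
.......
.**....
.**....
.......
.......
.......
The grids are IDENTICAL -> still life.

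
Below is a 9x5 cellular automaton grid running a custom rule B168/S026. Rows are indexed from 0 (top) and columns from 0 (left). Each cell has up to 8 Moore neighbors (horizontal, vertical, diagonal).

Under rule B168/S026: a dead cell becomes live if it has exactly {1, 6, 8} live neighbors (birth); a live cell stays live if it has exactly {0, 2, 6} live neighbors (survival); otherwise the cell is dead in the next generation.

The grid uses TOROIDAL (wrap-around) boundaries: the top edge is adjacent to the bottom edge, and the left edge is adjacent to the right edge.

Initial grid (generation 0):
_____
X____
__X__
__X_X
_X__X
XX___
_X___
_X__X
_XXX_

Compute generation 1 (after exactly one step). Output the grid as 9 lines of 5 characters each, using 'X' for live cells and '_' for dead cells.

Answer: _____
X_XXX
_____
__X__
____X
___X_
___X_
_____
_X_X_

Derivation:
Simulating step by step:
Generation 0 (given above): 14 live cells
Generation 1: 10 live cells
(generation 1 grid is the final answer)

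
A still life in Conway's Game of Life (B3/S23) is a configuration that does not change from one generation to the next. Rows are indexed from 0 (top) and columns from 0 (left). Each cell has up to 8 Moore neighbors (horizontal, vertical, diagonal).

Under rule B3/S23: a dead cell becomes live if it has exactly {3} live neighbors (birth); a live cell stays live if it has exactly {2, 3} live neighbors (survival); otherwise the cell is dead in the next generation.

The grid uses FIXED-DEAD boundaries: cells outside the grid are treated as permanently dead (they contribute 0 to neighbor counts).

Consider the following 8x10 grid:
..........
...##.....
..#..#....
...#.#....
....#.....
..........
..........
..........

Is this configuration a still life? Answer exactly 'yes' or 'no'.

Answer: yes

Derivation:
Compute generation 1 and compare to generation 0 (given above):
Generation 1:
..........
...##.....
..#..#....
...#.#....
....#.....
..........
..........
..........
The grids are IDENTICAL -> still life.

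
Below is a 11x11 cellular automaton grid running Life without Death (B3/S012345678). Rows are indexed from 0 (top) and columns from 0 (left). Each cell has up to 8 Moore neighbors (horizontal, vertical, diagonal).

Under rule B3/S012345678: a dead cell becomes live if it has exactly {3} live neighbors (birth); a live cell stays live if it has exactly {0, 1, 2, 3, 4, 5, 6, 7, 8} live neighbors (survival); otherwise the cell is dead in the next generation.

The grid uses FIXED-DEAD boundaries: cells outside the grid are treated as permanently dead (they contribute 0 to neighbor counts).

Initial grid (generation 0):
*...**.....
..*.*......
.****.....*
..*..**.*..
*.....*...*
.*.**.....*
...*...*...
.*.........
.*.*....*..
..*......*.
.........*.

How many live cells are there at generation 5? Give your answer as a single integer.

Answer: 81

Derivation:
Simulating step by step:
Generation 0 (given above): 30 live cells
Generation 1: 43 live cells
*..***.....
..*.*......
.****.....*
..*.******.
*****.**.**
.****.....*
...**..*...
.*.........
.*.*....*..
..*.....**.
.........*.
Generation 2: 58 live cells
*..***.....
..*.*......
.****.*****
*.*.******.
*****.**.**
*****.*****
.*.**..*...
.*.**......
.*.*....**.
..*.....**.
........**.
Generation 3: 69 live cells
*..***.....
..*.*.****.
.****.*****
*.*.******.
*****.**.**
*****.*****
.*.**.**.*.
**.**...*..
.*.**...**.
..*....****
........**.
Generation 4: 79 live cells
*..******..
..*.*.*****
.****.*****
*.*.******.
*****.**.**
*****.*****
.*.**.**.**
**.**...*..
**.**...***
..**...****
.......****
Generation 5: 81 live cells
*..******..
..*.*.*****
.****.*****
*.*.******.
*****.**.**
*****.*****
.*.**.**.**
**.**...*..
**.**...***
.****..****
.......****
Population at generation 5: 81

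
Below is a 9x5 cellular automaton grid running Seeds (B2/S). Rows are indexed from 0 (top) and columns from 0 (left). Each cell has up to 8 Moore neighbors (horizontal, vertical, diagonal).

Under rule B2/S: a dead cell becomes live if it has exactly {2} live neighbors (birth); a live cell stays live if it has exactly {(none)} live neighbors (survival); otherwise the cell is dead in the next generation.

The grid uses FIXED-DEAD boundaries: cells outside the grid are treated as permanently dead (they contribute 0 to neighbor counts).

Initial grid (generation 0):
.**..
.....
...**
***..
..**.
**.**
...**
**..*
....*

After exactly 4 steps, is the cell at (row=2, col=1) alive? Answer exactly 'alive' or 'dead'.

Simulating step by step:
Generation 0 (given above): 19 live cells
Generation 1: 7 live cells
.....
.*..*
*....
.....
.....
.....
.....
..*..
**.*.
Generation 2: 4 live cells
.....
*....
.*...
.....
.....
.....
.....
*..*.
.....
Generation 3: 2 live cells
.....
.*...
*....
.....
.....
.....
.....
.....
.....
Generation 4: 2 live cells
.....
*....
.*...
.....
.....
.....
.....
.....
.....

Cell (2,1) at generation 4: 1 -> alive

Answer: alive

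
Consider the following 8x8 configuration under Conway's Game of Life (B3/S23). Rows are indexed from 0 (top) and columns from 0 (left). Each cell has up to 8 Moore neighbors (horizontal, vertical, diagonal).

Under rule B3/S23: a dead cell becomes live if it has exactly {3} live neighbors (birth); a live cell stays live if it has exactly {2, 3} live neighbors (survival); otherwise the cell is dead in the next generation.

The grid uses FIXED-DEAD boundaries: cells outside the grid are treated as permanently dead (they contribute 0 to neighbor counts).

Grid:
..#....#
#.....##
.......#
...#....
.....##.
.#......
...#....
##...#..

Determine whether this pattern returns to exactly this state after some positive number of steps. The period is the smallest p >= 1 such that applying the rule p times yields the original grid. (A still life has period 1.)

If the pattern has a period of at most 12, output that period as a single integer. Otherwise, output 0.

Simulating and comparing each generation to the original:
Gen 0 (original, given above): 14 live cells
Gen 1: 10 live cells, differs from original
Gen 2: 9 live cells, differs from original
Gen 3: 7 live cells, differs from original
Gen 4: 7 live cells, differs from original
Gen 5: 7 live cells, differs from original
Gen 6: 7 live cells, differs from original
Gen 7: 7 live cells, differs from original
Gen 8: 7 live cells, differs from original
Gen 9: 7 live cells, differs from original
Gen 10: 7 live cells, differs from original
Gen 11: 7 live cells, differs from original
Gen 12: 7 live cells, differs from original
No period found within 12 steps.

Answer: 0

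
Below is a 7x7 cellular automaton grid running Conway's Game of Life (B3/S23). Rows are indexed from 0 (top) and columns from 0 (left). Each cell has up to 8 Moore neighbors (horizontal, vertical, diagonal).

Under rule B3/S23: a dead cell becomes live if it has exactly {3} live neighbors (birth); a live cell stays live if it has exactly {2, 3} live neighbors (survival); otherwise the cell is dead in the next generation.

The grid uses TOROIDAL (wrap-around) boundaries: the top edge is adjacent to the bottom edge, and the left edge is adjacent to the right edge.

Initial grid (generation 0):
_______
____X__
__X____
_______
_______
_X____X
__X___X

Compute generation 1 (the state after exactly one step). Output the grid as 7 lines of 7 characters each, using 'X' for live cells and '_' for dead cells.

Answer: _______
_______
_______
_______
_______
X______
X______

Derivation:
Simulating step by step:
Generation 0 (given above): 6 live cells
Generation 1: 2 live cells
(generation 1 grid is the final answer)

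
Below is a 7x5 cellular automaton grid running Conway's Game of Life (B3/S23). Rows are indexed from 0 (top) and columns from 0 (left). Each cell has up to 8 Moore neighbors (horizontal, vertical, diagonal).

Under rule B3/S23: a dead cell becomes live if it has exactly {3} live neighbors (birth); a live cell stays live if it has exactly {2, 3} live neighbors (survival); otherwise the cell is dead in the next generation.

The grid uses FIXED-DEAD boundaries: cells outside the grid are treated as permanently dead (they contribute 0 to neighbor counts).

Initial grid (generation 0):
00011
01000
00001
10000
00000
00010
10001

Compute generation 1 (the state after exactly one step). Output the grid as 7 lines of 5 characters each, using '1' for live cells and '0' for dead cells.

Simulating step by step:
Generation 0 (given above): 8 live cells
Generation 1: 2 live cells
(generation 1 grid is the final answer)

Answer: 00000
00011
00000
00000
00000
00000
00000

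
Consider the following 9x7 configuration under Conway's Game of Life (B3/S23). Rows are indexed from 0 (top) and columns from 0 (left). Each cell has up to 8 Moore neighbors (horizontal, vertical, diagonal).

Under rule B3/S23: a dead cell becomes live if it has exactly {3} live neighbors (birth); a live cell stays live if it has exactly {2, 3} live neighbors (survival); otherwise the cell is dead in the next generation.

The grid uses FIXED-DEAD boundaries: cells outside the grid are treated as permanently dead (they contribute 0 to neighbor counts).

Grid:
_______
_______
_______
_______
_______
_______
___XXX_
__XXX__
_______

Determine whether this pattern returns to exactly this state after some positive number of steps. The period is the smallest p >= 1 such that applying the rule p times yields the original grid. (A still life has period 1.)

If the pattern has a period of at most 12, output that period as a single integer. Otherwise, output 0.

Simulating and comparing each generation to the original:
Gen 0 (original, given above): 6 live cells
Gen 1: 6 live cells, differs from original
Gen 2: 6 live cells, MATCHES original -> period = 2

Answer: 2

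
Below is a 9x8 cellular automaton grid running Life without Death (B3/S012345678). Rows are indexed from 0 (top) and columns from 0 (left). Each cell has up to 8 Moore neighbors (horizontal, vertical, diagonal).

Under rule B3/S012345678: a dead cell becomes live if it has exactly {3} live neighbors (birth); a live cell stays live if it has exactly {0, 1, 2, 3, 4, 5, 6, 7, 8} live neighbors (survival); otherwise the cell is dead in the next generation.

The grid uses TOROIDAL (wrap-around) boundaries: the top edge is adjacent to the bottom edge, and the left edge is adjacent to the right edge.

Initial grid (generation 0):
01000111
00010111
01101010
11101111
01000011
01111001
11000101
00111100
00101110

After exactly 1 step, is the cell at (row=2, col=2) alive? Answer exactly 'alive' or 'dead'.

Answer: alive

Derivation:
Simulating step by step:
Generation 0 (given above): 39 live cells
Generation 1: 48 live cells
11110111
01010111
01101010
11101111
01000011
01111101
11000101
10111101
01101111

Cell (2,2) at generation 1: 1 -> alive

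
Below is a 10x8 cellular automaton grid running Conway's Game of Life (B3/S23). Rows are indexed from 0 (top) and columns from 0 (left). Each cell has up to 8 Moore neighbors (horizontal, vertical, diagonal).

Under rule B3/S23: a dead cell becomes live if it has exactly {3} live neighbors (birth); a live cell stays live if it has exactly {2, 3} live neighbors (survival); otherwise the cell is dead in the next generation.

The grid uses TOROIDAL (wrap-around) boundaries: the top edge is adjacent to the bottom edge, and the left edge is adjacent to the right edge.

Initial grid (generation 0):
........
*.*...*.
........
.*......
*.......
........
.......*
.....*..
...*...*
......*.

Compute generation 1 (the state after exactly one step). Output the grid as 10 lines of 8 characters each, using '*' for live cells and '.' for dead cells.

Answer: .......*
........
.*......
........
........
........
........
......*.
......*.
........

Derivation:
Simulating step by step:
Generation 0 (given above): 10 live cells
Generation 1: 4 live cells
(generation 1 grid is the final answer)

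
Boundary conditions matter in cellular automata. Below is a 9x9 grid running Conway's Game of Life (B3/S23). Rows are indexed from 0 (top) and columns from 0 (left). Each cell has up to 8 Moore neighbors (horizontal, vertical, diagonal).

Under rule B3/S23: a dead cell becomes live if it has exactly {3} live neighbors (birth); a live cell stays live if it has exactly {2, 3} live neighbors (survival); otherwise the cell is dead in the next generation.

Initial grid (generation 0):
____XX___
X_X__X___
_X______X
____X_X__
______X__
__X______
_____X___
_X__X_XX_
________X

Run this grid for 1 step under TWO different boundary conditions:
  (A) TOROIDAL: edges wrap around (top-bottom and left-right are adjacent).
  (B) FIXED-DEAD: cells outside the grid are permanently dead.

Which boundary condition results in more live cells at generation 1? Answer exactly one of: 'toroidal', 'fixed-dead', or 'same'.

Under TOROIDAL boundary, generation 1:
____XX___
XX__XX___
XX___X___
_____X_X_
_____X___
_________
_____XX__
_____XXX_
____X_XX_
Population = 20

Under FIXED-DEAD boundary, generation 1:
____XX___
_X__XX___
_X___X___
_____X_X_
_____X___
_________
_____XX__
_____XXX_
_______X_
Population = 16

Comparison: toroidal=20, fixed-dead=16 -> toroidal

Answer: toroidal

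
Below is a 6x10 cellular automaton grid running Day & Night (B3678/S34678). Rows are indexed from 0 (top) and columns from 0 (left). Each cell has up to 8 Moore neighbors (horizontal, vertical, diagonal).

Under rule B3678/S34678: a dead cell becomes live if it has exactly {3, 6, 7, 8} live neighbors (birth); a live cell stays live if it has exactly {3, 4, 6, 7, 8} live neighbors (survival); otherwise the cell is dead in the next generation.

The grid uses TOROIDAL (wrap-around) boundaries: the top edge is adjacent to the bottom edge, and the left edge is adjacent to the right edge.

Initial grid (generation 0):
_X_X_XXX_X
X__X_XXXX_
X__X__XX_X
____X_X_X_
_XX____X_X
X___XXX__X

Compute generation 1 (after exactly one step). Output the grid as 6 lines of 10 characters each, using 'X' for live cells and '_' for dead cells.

Answer: __X_XXX__X
XX___XXX__
_______X_X
_XXX_XX_X_
___XX__X_X
___XXX___X

Derivation:
Simulating step by step:
Generation 0 (given above): 29 live cells
Generation 1: 26 live cells
(generation 1 grid is the final answer)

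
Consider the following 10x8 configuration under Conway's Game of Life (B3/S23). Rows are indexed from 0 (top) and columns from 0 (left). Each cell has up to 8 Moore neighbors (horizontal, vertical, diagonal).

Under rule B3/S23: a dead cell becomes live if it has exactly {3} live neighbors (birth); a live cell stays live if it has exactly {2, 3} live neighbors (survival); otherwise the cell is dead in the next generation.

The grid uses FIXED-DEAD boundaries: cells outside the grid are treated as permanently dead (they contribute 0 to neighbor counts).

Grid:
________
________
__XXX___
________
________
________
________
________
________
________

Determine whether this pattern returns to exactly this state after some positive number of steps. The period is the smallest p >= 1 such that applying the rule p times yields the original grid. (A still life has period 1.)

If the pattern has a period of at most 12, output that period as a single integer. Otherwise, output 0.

Answer: 2

Derivation:
Simulating and comparing each generation to the original:
Gen 0 (original, given above): 3 live cells
Gen 1: 3 live cells, differs from original
Gen 2: 3 live cells, MATCHES original -> period = 2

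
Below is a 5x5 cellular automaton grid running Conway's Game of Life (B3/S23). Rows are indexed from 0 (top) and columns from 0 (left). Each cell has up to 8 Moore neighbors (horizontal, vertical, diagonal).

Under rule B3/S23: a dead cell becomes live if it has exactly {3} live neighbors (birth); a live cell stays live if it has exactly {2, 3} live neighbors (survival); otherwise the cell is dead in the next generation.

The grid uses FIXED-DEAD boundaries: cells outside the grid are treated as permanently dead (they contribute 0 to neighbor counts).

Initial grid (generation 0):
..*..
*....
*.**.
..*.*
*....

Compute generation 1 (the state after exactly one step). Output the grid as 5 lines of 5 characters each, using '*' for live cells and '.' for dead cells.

Simulating step by step:
Generation 0 (given above): 8 live cells
Generation 1: 5 live cells
(generation 1 grid is the final answer)

Answer: .....
..**.
..**.
..*..
.....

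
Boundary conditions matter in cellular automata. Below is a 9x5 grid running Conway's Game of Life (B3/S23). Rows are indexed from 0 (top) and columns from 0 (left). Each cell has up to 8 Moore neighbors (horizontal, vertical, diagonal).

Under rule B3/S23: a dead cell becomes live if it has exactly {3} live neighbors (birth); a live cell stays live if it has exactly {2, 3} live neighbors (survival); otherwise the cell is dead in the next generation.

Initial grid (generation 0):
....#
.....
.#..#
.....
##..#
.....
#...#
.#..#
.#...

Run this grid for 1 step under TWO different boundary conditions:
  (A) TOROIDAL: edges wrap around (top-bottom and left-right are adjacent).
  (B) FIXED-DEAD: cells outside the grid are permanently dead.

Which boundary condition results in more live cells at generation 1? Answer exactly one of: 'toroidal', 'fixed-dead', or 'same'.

Answer: toroidal

Derivation:
Under TOROIDAL boundary, generation 1:
.....
#....
.....
.#..#
#....
.#...
#...#
.#..#
.....
Population = 9

Under FIXED-DEAD boundary, generation 1:
.....
.....
.....
##...
.....
##...
.....
##...
.....
Population = 6

Comparison: toroidal=9, fixed-dead=6 -> toroidal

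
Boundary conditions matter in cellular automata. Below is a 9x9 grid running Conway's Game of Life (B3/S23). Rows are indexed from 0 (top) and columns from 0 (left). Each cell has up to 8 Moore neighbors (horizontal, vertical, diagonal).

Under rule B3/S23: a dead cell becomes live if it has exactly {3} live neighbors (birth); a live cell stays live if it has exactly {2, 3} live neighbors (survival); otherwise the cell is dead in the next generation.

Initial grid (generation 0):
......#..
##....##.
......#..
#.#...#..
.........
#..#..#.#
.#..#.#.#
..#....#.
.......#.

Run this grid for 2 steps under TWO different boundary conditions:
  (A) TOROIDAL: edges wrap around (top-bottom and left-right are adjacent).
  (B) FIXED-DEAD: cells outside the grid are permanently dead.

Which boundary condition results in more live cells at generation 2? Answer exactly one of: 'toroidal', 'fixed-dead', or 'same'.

Under TOROIDAL boundary, generation 2:
........#
#........
.....#..#
.#....#..
.#.....#.
....##...
.##.##...
#.#.....#
.....#...
Population = 18

Under FIXED-DEAD boundary, generation 2:
.....#.#.
.........
.....#.#.
......#..
.........
.#..##.#.
..#.##..#
..#..##.#
.......#.
Population = 18

Comparison: toroidal=18, fixed-dead=18 -> same

Answer: same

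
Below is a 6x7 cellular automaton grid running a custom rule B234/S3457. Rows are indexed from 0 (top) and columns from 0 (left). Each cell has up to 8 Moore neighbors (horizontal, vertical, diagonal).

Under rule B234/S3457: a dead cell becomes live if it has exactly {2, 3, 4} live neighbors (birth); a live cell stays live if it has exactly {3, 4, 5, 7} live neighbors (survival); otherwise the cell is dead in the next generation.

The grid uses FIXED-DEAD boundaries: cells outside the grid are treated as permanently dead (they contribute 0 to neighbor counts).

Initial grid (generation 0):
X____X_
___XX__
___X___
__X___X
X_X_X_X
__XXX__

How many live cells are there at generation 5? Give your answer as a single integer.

Simulating step by step:
Generation 0 (given above): 14 live cells
Generation 1: 19 live cells
___XX__
__X_XX_
__XXXX_
_X_XXX_
_XX__X_
_X_X_X_
Generation 2: 28 live cells
__XXXX_
_XX__XX
_XX_XXX
XX_X_XX
XXXX_XX
X_X_X_X
Generation 3: 27 live cells
_XXXXXX
XXX___X
XXXXX_X
X__X__X
X_XX_XX
__XX_X_
Generation 4: 26 live cells
XXXX_X_
XXX___X
X_XX_X_
X__X__X
_XXX_XX
_XXXX_X
Generation 5: 28 live cells
XXX_X_X
XX__XX_
X_XXX_X
___X_XX
XX_X_XX
XXXXXX_
Population at generation 5: 28

Answer: 28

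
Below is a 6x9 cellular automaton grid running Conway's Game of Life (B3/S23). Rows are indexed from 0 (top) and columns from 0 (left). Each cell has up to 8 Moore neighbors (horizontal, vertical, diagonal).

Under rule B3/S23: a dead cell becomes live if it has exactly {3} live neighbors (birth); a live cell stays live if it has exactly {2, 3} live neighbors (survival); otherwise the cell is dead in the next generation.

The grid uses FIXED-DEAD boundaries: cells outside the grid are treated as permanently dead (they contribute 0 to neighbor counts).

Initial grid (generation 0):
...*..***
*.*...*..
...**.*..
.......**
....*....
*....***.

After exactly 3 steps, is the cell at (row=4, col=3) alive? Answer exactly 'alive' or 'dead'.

Simulating step by step:
Generation 0 (given above): 17 live cells
Generation 1: 16 live cells
......**.
..*.*.*..
...*.**..
...***.*.
.....*..*
.....**..
Generation 2: 12 live cells
.....***.
...**....
..*....*.
...*...*.
.......*.
.....**..
Generation 3: 14 live cells
....***..
...***.*.
..*.*....
......***
.......*.
......*..

Cell (4,3) at generation 3: 0 -> dead

Answer: dead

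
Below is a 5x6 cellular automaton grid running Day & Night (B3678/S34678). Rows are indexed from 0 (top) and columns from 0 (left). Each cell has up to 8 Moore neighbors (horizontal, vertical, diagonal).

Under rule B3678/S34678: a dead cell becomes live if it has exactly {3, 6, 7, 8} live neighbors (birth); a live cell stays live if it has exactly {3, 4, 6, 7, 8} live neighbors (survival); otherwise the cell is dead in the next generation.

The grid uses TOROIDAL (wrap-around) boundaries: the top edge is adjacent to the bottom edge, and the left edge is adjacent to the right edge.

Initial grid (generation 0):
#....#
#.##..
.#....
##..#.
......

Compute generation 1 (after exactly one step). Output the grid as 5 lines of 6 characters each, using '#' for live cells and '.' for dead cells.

Simulating step by step:
Generation 0 (given above): 9 live cells
Generation 1: 7 live cells
(generation 1 grid is the final answer)

Answer: .#....
#....#
.#.#.#
......
.#....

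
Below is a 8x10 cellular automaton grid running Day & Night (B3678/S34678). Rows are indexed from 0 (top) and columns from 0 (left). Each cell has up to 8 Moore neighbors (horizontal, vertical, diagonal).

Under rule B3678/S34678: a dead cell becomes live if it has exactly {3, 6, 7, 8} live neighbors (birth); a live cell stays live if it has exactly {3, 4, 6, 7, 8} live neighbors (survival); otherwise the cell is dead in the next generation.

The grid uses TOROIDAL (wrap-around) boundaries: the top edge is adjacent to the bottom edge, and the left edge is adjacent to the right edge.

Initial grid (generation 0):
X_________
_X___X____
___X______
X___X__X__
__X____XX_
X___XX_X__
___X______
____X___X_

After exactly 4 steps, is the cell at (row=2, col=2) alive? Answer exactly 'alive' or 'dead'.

Answer: dead

Derivation:
Simulating step by step:
Generation 0 (given above): 17 live cells
Generation 1: 14 live cells
__________
__________
____X_____
___X____X_
_X_XXX_XXX
___X__X_X_
_____X____
__________
Generation 2: 16 live cells
__________
__________
__________
__XX_X_XXX
___XX_XXXX
__X___X_XX
__________
__________
Generation 3: 14 live cells
__________
__________
________X_
___X___X_X
X__XX_XXX_
___X_X__XX
__________
__________
Generation 4: 13 live cells
__________
__________
__________
____X_XX_X
__XXXXXX__
______X_XX
__________
__________

Cell (2,2) at generation 4: 0 -> dead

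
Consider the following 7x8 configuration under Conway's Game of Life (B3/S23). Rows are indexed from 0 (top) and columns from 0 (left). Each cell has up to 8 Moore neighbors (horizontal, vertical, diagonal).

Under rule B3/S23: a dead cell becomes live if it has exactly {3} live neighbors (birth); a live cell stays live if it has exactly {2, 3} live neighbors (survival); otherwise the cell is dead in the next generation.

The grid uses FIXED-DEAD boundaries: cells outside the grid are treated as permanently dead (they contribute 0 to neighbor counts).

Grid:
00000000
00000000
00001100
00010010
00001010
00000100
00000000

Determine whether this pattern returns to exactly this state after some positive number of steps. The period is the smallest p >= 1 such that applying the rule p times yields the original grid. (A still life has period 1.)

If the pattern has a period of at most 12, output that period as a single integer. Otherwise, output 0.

Simulating and comparing each generation to the original:
Gen 0 (original, given above): 7 live cells
Gen 1: 7 live cells, MATCHES original -> period = 1

Answer: 1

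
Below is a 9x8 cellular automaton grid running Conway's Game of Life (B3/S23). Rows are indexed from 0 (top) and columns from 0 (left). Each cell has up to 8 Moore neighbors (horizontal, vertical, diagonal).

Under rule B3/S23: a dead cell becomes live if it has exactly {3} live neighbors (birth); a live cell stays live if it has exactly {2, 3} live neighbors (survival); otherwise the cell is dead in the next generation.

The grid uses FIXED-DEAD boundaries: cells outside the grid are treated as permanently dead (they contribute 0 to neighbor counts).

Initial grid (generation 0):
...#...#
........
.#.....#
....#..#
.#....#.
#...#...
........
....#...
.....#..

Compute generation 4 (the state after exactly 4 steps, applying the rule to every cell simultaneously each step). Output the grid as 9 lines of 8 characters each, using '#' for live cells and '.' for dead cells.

Answer: ........
........
........
........
........
........
........
........
........

Derivation:
Simulating step by step:
Generation 0 (given above): 12 live cells
Generation 1: 3 live cells
........
........
........
......##
.....#..
........
........
........
........
Generation 2: 2 live cells
........
........
........
......#.
......#.
........
........
........
........
Generation 3: 0 live cells
........
........
........
........
........
........
........
........
........
Generation 4: 0 live cells
(generation 4 grid is the final answer)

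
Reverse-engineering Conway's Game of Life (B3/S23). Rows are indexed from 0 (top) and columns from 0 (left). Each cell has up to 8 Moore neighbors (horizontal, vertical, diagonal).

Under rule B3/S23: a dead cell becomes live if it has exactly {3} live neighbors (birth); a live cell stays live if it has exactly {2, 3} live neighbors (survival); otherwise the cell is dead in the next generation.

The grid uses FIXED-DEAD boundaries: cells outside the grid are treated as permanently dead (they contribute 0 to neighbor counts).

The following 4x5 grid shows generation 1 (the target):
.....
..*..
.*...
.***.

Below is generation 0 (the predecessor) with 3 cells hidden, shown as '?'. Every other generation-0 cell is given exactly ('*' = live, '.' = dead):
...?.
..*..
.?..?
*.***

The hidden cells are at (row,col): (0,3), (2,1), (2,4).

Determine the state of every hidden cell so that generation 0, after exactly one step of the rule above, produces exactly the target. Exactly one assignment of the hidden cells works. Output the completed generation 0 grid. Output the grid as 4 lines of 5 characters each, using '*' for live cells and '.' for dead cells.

Answer: ...*.
..*..
.*...
*.***

Derivation:
Hidden generation-0 cells (in order): (0,3), (2,1), (2,4).
A hidden cell only influences target cells in its own 3x3 neighborhood. Try each of the 2^3 = 8 assignments, step the completed generation 0 forward once under B3/S23, and compare with the target:
  (0,3)=. (2,1)=. (2,4)=. -> step gives (1,2)='.' but target has '*' -> reject
  (0,3)=. (2,1)=. (2,4)=* -> step gives (1,2)='.' but target has '*' -> reject
  (0,3)=. (2,1)=* (2,4)=. -> step gives (1,2)='.' but target has '*' -> reject
  (0,3)=. (2,1)=* (2,4)=* -> step gives (1,2)='.' but target has '*' -> reject
  (0,3)=* (2,1)=. (2,4)=. -> step gives (1,2)='.' but target has '*' -> reject
  (0,3)=* (2,1)=. (2,4)=* -> step gives (1,2)='.' but target has '*' -> reject
  (0,3)=* (2,1)=* (2,4)=. -> step reproduces the target at every cell -> ACCEPT
  (0,3)=* (2,1)=* (2,4)=* -> step gives (1,3)='*' but target has '.' -> reject
Unique solution: (0,3)=live, (2,1)=live, (2,4)=dead.
Check: live-neighbor counts of every cell in the completed generation 0:
01211
12221
23442
13221
Applying B3/S23 to generation 0 with these counts gives:
.....
..*..
.*...
.***.
which matches the target exactly.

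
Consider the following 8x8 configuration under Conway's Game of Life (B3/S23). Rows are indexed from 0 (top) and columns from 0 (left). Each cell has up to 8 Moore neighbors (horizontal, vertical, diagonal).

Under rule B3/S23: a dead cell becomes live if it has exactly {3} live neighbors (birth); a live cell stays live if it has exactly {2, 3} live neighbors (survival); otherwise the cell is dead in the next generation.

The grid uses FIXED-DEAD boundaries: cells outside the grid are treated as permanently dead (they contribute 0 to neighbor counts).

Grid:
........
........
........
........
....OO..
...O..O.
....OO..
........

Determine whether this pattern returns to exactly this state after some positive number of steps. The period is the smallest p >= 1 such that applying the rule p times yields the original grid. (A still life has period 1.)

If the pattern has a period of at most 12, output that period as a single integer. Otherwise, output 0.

Answer: 1

Derivation:
Simulating and comparing each generation to the original:
Gen 0 (original, given above): 6 live cells
Gen 1: 6 live cells, MATCHES original -> period = 1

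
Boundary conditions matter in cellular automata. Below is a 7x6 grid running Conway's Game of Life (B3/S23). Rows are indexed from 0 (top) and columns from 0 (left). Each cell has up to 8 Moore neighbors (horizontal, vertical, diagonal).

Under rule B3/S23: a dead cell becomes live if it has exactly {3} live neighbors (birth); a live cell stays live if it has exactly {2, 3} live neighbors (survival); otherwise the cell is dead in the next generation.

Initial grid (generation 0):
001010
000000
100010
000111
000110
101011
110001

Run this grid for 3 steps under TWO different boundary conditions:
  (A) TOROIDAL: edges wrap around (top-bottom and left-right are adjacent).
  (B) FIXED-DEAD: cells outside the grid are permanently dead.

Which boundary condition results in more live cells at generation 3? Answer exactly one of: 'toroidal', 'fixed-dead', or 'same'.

Under TOROIDAL boundary, generation 3:
000010
000000
000000
001110
000100
001100
100010
Population = 9

Under FIXED-DEAD boundary, generation 3:
000000
000010
001100
001000
010001
101101
111001
Population = 14

Comparison: toroidal=9, fixed-dead=14 -> fixed-dead

Answer: fixed-dead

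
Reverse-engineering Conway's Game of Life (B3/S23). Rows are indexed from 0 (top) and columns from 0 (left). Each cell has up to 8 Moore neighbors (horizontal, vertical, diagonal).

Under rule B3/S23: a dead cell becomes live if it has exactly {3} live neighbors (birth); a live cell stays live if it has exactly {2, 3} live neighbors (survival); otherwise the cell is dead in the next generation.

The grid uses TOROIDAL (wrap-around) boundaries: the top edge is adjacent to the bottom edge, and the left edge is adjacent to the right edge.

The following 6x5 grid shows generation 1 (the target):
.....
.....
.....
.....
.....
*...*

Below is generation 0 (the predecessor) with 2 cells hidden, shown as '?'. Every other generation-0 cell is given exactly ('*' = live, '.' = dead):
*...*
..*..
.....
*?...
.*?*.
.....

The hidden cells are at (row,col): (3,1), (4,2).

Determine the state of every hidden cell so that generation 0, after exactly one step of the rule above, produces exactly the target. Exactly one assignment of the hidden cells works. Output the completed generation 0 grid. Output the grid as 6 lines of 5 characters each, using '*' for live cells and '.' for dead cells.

Answer: *...*
..*..
.....
*....
.*.*.
.....

Derivation:
Hidden generation-0 cells (in order): (3,1), (4,2).
A hidden cell only influences target cells in its own 3x3 neighborhood. Try each of the 2^2 = 4 assignments, step the completed generation 0 forward once under B3/S23, and compare with the target:
  (3,1)=. (4,2)=. -> step reproduces the target at every cell -> ACCEPT
  (3,1)=. (4,2)=* -> step gives (3,1)='*' but target has '.' -> reject
  (3,1)=* (4,2)=. -> step gives (2,1)='*' but target has '.' -> reject
  (3,1)=* (4,2)=* -> step gives (2,1)='*' but target has '.' -> reject
Unique solution: (3,1)=dead, (4,2)=dead.
Check: live-neighbor counts of every cell in the completed generation 0:
12121
22022
12111
12212
21202
32223
Applying B3/S23 to generation 0 with these counts gives:
.....
.....
.....
.....
.....
*...*
which matches the target exactly.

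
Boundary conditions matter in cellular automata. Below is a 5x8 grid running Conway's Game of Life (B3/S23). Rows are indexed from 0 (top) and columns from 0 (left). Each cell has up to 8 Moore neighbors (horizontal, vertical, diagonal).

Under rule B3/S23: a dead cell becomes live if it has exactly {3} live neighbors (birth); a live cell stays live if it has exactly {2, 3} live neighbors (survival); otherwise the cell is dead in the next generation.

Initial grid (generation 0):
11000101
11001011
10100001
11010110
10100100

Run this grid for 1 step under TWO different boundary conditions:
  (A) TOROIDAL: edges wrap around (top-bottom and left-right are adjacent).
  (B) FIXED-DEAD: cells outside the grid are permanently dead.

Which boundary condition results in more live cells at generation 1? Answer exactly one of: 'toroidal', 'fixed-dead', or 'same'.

Under TOROIDAL boundary, generation 1:
00101100
00100100
00111000
00011110
00100100
Population = 14

Under FIXED-DEAD boundary, generation 1:
11000101
00100101
00111001
10011110
10101110
Population = 21

Comparison: toroidal=14, fixed-dead=21 -> fixed-dead

Answer: fixed-dead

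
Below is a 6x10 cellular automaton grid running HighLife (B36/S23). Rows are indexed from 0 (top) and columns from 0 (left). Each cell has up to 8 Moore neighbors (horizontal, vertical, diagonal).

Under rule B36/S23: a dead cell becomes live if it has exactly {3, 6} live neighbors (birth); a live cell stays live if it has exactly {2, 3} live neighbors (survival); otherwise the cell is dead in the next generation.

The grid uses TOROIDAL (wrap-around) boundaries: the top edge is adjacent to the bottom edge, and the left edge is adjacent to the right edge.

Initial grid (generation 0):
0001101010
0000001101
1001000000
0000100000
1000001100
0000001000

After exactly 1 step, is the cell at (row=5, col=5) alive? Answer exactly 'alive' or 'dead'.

Answer: dead

Derivation:
Simulating step by step:
Generation 0 (given above): 14 live cells
Generation 1: 13 live cells
0000001010
0001111111
0000000000
0000000000
0000011100
0000001000

Cell (5,5) at generation 1: 0 -> dead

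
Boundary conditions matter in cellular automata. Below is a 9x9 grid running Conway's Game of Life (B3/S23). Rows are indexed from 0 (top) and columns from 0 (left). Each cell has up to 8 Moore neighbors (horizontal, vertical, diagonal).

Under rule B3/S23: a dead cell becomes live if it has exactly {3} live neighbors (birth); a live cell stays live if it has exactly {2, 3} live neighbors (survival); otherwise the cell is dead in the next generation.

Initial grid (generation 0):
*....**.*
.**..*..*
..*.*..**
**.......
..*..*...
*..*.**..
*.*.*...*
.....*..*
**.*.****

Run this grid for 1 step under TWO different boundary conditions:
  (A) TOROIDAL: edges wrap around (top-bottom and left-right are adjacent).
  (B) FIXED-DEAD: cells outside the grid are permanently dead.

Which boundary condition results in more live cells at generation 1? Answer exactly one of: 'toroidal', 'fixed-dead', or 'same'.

Answer: fixed-dead

Derivation:
Under TOROIDAL boundary, generation 1:
.........
.*****...
..**...**
****....*
*.*.***..
*.**.**.*
**.**.***
..**.*...
.*.......
Population = 36

Under FIXED-DEAD boundary, generation 1:
.*...***.
.*****..*
*.**...**
.***.....
*.*.***..
..**.**..
.*.**.**.
*.**.*..*
....*****
Population = 42

Comparison: toroidal=36, fixed-dead=42 -> fixed-dead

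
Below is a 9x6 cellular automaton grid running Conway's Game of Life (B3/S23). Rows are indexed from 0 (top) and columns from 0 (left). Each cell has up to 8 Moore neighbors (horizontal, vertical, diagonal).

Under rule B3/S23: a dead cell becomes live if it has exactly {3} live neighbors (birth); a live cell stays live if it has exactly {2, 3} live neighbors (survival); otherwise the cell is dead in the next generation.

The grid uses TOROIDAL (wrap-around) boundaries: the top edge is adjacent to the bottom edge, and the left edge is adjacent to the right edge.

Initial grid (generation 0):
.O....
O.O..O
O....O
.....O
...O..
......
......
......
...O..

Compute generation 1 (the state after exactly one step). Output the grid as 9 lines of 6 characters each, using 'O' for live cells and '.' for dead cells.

Simulating step by step:
Generation 0 (given above): 9 live cells
Generation 1: 9 live cells
(generation 1 grid is the final answer)

Answer: OOO...
.....O
.O..O.
O...OO
......
......
......
......
......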